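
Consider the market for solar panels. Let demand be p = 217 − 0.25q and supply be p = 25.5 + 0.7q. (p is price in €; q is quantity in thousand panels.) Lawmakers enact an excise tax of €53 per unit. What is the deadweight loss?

Competitive equilibrium: 217 − 0.25q = 25.5 + 0.7q → q* = 201.5789, p* = 166.6053.
With the tax, the buyer price exceeds the seller price by 53: (217 − 0.25q) − (25.5 + 0.7q) = 53 → q' = 145.7895.
Δq = 201.5789 − 145.7895 = 55.7894; the wedge equals the tax, 53.
DWL = ½ × 55.7894 × 53 = €1478.42 thousand.

€1478.42 thousand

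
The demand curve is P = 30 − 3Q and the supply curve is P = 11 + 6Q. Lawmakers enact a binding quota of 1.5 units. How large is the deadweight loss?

1.68

Competitive equilibrium: 30 − 3Q = 11 + 6Q → Q* = 2.1111, P* = 23.6667.
At Q = 1.5: demand price = 30 − 3·1.5 = 25.5; supply price = 11 + 6·1.5 = 20.
ΔQ = 2.1111 − 1.5 = 0.6111; wedge = 25.5 − 20 = 5.5.
DWL = ½ × 0.6111 × 5.5 = 1.68.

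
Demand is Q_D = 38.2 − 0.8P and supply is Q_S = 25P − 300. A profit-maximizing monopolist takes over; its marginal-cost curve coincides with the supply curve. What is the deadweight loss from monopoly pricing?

119.97

In inverse form: demand P = 47.75 − 1.25Q, supply P = 12 + 0.04Q.
Competitive equilibrium: 47.75 − 1.25Q = 12 + 0.04Q → Q* = 27.7132, P* = 13.1085.
Marginal revenue: MR = 47.75 − 2.5Q. Set MR = MC: 47.75 − 2.5Q = 12 + 0.04Q → Q_m = 14.0748.
Price P_m = 47.75 − 1.25·14.0748 = 30.1565; MC(Q_m) = 12 + 0.04·14.0748 = 12.563.
Competitive Q* = 27.7132, so ΔQ = 13.6384; wedge = 30.1565 − 12.563 = 17.5935.
The triangle = ½ × 13.6384 × 17.5935 = 119.97.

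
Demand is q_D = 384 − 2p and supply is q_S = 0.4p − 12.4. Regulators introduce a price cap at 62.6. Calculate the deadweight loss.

In inverse form: demand p = 192 − 0.5q, supply p = 31 + 2.5q.
Competitive equilibrium: 192 − 0.5q = 31 + 2.5q → q* = 53.6667, p* = 165.1667.
At the ceiling p = 62.6, quantity supplied = (62.6 − 31)/2.5 = 12.64.
Willingness to pay at q' = 12.64: 192 − 0.5·12.64 = 185.68.
Δq = 53.6667 − 12.64 = 41.0267; wedge = 185.68 − 62.6 = 123.08.
DWL = ½ × 41.0267 × 123.08 = 2524.78.

2524.78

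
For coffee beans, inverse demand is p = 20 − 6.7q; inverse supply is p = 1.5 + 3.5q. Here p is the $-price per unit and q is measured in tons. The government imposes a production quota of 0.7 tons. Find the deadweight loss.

$6.33

Competitive equilibrium: 20 − 6.7q = 1.5 + 3.5q → q* = 1.8137, p* = 7.848.
At q = 0.7: demand price = 20 − 6.7·0.7 = 15.31; supply price = 1.5 + 3.5·0.7 = 3.95.
Δq = 1.8137 − 0.7 = 1.1137; wedge = 15.31 − 3.95 = 11.36.
The triangle = ½ × 1.1137 × 11.36 = $6.33.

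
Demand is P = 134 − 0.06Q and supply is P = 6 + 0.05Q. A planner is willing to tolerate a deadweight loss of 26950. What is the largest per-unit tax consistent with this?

Competitive equilibrium: 134 − 0.06Q = 6 + 0.05Q → Q* = 1163.6364, P* = 64.1818.
A tax t gives ΔQ = t/0.11 and wedge t, so DWL = t²/0.22.
t²/0.22 = 26950 → t² = 5929 → t = 77.

77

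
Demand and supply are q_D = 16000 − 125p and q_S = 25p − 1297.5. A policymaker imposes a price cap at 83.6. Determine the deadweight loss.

In inverse form: demand p = 128 − 0.008q, supply p = 51.9 + 0.04q.
Competitive equilibrium: 128 − 0.008q = 51.9 + 0.04q → q* = 1585.4167, p* = 115.3167.
At the ceiling p = 83.6, quantity supplied = (83.6 − 51.9)/0.04 = 792.5.
Willingness to pay at q' = 792.5: 128 − 0.008·792.5 = 121.66.
Δq = 1585.4167 − 792.5 = 792.9167; wedge = 121.66 − 83.6 = 38.06.
DWL = ½ × 792.9167 × 38.06 = 15089.20.

15089.20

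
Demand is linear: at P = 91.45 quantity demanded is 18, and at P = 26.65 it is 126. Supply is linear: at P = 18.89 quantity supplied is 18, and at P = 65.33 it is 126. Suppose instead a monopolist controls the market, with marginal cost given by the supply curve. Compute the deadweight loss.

545.88

Demand slope = (26.65 − 91.45)/(126 − 18) = −0.6, so P = 102.25 − 0.6Q.
Supply slope = (65.33 − 18.89)/(126 − 18) = 0.43, so P = 11.15 + 0.43Q.
Competitive equilibrium: 102.25 − 0.6Q = 11.15 + 0.43Q → Q* = 88.4466, P* = 49.182.
Marginal revenue: MR = 102.25 − 1.2Q. Set MR = MC: 102.25 − 1.2Q = 11.15 + 0.43Q → Q_m = 55.8896.
Price P_m = 102.25 − 0.6·55.8896 = 68.7162; MC(Q_m) = 11.15 + 0.43·55.8896 = 35.1825.
Competitive Q* = 88.4466, so ΔQ = 32.557; wedge = 68.7162 − 35.1825 = 33.5337.
The triangle = ½ × 32.557 × 33.5337 = 545.88.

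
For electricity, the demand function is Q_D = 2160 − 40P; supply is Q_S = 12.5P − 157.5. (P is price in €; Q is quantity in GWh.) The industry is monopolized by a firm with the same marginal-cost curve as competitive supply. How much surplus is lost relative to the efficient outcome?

In inverse form: demand P = 54 − 0.025Q, supply P = 12.6 + 0.08Q.
Competitive equilibrium: 54 − 0.025Q = 12.6 + 0.08Q → Q* = 394.2857, P* = 44.1429.
Marginal revenue: MR = 54 − 0.05Q. Set MR = MC: 54 − 0.05Q = 12.6 + 0.08Q → Q_m = 318.4615.
Price P_m = 54 − 0.025·318.4615 = 46.0385; MC(Q_m) = 12.6 + 0.08·318.4615 = 38.0769.
Competitive Q* = 394.2857, so ΔQ = 75.8242; wedge = 46.0385 − 38.0769 = 7.9616.
DWL = ½ × 75.8242 × 7.9616 = €301.84.

€301.84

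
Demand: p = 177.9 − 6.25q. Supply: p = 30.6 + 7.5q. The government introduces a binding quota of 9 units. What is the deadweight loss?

Competitive equilibrium: 177.9 − 6.25q = 30.6 + 7.5q → q* = 10.7127, p* = 110.9455.
At q = 9: demand price = 177.9 − 6.25·9 = 121.65; supply price = 30.6 + 7.5·9 = 98.1.
Δq = 10.7127 − 9 = 1.7127; wedge = 121.65 − 98.1 = 23.55.
Welfare loss = ½ × 1.7127 × 23.55 = 20.17.

20.17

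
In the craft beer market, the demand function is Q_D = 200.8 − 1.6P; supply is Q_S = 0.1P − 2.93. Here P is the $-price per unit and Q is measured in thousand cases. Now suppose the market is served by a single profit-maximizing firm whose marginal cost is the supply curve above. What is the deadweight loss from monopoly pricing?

$1.34 thousand

In inverse form: demand P = 125.5 − 0.625Q, supply P = 29.3 + 10Q.
Competitive equilibrium: 125.5 − 0.625Q = 29.3 + 10Q → Q* = 9.0541, P* = 119.8412.
Marginal revenue: MR = 125.5 − 1.25Q. Set MR = MC: 125.5 − 1.25Q = 29.3 + 10Q → Q_m = 8.5511.
Price P_m = 125.5 − 0.625·8.5511 = 120.1556; MC(Q_m) = 29.3 + 10·8.5511 = 114.811.
Competitive Q* = 9.0541, so ΔQ = 0.503; wedge = 120.1556 − 114.811 = 5.3446.
The triangle = ½ × 0.503 × 5.3446 = $1.34 thousand.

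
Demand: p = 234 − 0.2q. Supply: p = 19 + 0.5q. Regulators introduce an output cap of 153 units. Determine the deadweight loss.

Competitive equilibrium: 234 − 0.2q = 19 + 0.5q → q* = 307.1429, p* = 172.5714.
At q = 153: demand price = 234 − 0.2·153 = 203.4; supply price = 19 + 0.5·153 = 95.5.
Δq = 307.1429 − 153 = 154.1429; wedge = 203.4 − 95.5 = 107.9.
DWL = ½ × 154.1429 × 107.9 = 8316.01.

8316.01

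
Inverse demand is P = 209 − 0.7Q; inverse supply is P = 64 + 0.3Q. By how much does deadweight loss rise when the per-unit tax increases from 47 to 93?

Competitive equilibrium: 209 − 0.7Q = 64 + 0.3Q → Q* = 145, P* = 107.5.
For a per-unit tax t: ΔQ = t/1, so DWL = ½·t·(t/1) = t²/2.
At t = 47: DWL = 1104.5. At t = 93: DWL = 4324.5.
Increase = 4324.5 − 1104.5 = 3220.

3220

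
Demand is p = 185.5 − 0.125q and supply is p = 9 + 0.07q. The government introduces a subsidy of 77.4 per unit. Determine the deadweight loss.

Competitive equilibrium: 185.5 − 0.125q = 9 + 0.07q → q* = 905.1282, p* = 72.359.
The subsidy lowers effective supply by 77.4: p = 0.07q − 68.4.
New quantity: 185.5 − 0.125q = 0.07q − 68.4 → q' = 1302.0513.
Overproduction Δq = 1302.0513 − 905.1282 = 396.9231; wedge = subsidy = 77.4.
Welfare loss = ½ × 396.9231 × 77.4 = 15360.92.

15360.92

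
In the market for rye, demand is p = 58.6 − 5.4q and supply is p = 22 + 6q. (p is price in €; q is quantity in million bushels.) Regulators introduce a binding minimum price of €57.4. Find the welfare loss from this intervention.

Competitive equilibrium: 58.6 − 5.4q = 22 + 6q → q* = 3.2105, p* = 41.2632.
At the floor p = 57.4, quantity demanded = (58.6 − 57.4)/5.4 = 0.2222.
Sellers' marginal cost at q' = 0.2222: 22 + 6·0.2222 = 23.3332.
Δq = 3.2105 − 0.2222 = 2.9883; wedge = 57.4 − 23.3332 = 34.0668.
DWL = ½ × 2.9883 × 34.0668 = €50.90 million.

€50.90 million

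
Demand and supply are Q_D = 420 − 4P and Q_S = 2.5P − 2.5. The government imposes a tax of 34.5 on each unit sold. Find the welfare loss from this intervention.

In inverse form: demand P = 105 − 0.25Q, supply P = 1 + 0.4Q.
Competitive equilibrium: 105 − 0.25Q = 1 + 0.4Q → Q* = 160, P* = 65.
With the tax, the buyer price exceeds the seller price by 34.5: (105 − 0.25Q) − (1 + 0.4Q) = 34.5 → Q' = 106.9231.
ΔQ = 160 − 106.9231 = 53.0769; the wedge equals the tax, 34.5.
Deadweight loss = ½ × 53.0769 × 34.5 = 915.58.

915.58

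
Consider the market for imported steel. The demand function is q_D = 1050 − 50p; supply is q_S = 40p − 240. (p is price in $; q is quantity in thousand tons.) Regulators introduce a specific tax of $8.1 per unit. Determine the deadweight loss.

In inverse form: demand p = 21 − 0.02q, supply p = 6 + 0.025q.
Competitive equilibrium: 21 − 0.02q = 6 + 0.025q → q* = 333.3333, p* = 14.3333.
With the tax, the buyer price exceeds the seller price by 8.1: (21 − 0.02q) − (6 + 0.025q) = 8.1 → q' = 153.3333.
Δq = 333.3333 − 153.3333 = 180; the wedge equals the tax, 8.1.
Welfare loss = ½ × 180 × 8.1 = $729 thousand.

$729 thousand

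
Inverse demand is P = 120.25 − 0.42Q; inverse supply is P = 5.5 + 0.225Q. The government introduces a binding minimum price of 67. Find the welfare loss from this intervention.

Competitive equilibrium: 120.25 − 0.42Q = 5.5 + 0.225Q → Q* = 177.907, P* = 45.5291.
At the floor P = 67, quantity demanded = (120.25 − 67)/0.42 = 126.7857.
Sellers' marginal cost at Q' = 126.7857: 5.5 + 0.225·126.7857 = 34.0268.
ΔQ = 177.907 − 126.7857 = 51.1213; wedge = 67 − 34.0268 = 32.9732.
The triangle = ½ × 51.1213 × 32.9732 = 842.82.

842.82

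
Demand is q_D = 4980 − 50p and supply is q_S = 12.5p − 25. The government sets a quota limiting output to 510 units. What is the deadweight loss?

In inverse form: demand p = 99.6 − 0.02q, supply p = 2 + 0.08q.
Competitive equilibrium: 99.6 − 0.02q = 2 + 0.08q → q* = 976, p* = 80.08.
At q = 510: demand price = 99.6 − 0.02·510 = 89.4; supply price = 2 + 0.08·510 = 42.8.
Δq = 976 − 510 = 466; wedge = 89.4 − 42.8 = 46.6.
DWL = ½ × 466 × 46.6 = 10857.80.

10857.80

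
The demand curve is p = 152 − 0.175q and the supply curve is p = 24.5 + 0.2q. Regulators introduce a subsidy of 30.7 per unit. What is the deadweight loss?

1256.65

Competitive equilibrium: 152 − 0.175q = 24.5 + 0.2q → q* = 340, p* = 92.5.
The subsidy lowers effective supply by 30.7: p = 0.2q − 6.2.
New quantity: 152 − 0.175q = 0.2q − 6.2 → q' = 421.8667.
Overproduction Δq = 421.8667 − 340 = 81.8667; wedge = subsidy = 30.7.
DWL = ½ × 81.8667 × 30.7 = 1256.65.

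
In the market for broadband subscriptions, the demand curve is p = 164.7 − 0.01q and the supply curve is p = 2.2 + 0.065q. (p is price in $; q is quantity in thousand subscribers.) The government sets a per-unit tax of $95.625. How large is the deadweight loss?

$60960.94 thousand

Competitive equilibrium: 164.7 − 0.01q = 2.2 + 0.065q → q* = 2166.6667, p* = 143.0333.
With the tax, the buyer price exceeds the seller price by 95.625: (164.7 − 0.01q) − (2.2 + 0.065q) = 95.625 → q' = 891.6667.
Δq = 2166.6667 − 891.6667 = 1275; the wedge equals the tax, 95.625.
DWL = ½ × 1275 × 95.625 = $60960.94 thousand.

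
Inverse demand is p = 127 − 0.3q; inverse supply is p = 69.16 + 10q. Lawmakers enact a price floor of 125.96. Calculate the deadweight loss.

23.78

Competitive equilibrium: 127 − 0.3q = 69.16 + 10q → q* = 5.6155, p* = 125.3153.
At the floor p = 125.96, quantity demanded = (127 − 125.96)/0.3 = 3.4667.
Sellers' marginal cost at q' = 3.4667: 69.16 + 10·3.4667 = 103.827.
Δq = 5.6155 − 3.4667 = 2.1488; wedge = 125.96 − 103.827 = 22.133.
Welfare loss = ½ × 2.1488 × 22.133 = 23.78.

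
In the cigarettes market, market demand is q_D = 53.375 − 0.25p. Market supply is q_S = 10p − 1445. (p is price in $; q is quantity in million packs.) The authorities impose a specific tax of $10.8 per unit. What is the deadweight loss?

In inverse form: demand p = 213.5 − 4q, supply p = 144.5 + 0.1q.
Competitive equilibrium: 213.5 − 4q = 144.5 + 0.1q → q* = 16.8293, p* = 146.1829.
With the tax, the buyer price exceeds the seller price by 10.8: (213.5 − 4q) − (144.5 + 0.1q) = 10.8 → q' = 14.1951.
Δq = 16.8293 − 14.1951 = 2.6342; the wedge equals the tax, 10.8.
DWL = ½ × 2.6342 × 10.8 = $14.22 million.

$14.22 million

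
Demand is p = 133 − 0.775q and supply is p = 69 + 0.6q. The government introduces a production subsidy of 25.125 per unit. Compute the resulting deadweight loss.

229.55

Competitive equilibrium: 133 − 0.775q = 69 + 0.6q → q* = 46.5455, p* = 96.9273.
The subsidy lowers effective supply by 25.125: p = 43.875 + 0.6q.
New quantity: 133 − 0.775q = 43.875 + 0.6q → q' = 64.8182.
Overproduction Δq = 64.8182 − 46.5455 = 18.2727; wedge = subsidy = 25.125.
Welfare loss = ½ × 18.2727 × 25.125 = 229.55.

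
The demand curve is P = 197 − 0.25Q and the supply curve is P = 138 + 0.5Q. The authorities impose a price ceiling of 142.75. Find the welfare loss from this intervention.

Competitive equilibrium: 197 − 0.25Q = 138 + 0.5Q → Q* = 78.6667, P* = 177.3333.
At the ceiling P = 142.75, quantity supplied = (142.75 − 138)/0.5 = 9.5.
Willingness to pay at Q' = 9.5: 197 − 0.25·9.5 = 194.625.
ΔQ = 78.6667 − 9.5 = 69.1667; wedge = 194.625 − 142.75 = 51.875.
Welfare loss = ½ × 69.1667 × 51.875 = 1794.01.

1794.01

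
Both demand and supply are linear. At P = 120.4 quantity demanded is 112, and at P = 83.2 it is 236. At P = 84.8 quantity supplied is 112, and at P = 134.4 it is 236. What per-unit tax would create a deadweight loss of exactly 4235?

Demand slope = (83.2 − 120.4)/(236 − 112) = −0.3, so P = 154 − 0.3Q.
Supply slope = (134.4 − 84.8)/(236 − 112) = 0.4, so P = 40 + 0.4Q.
Competitive equilibrium: 154 − 0.3Q = 40 + 0.4Q → Q* = 162.8571, P* = 105.1429.
A tax t gives ΔQ = t/0.7 and wedge t, so DWL = t²/1.4.
t²/1.4 = 4235 → t² = 5929 → t = 77.

77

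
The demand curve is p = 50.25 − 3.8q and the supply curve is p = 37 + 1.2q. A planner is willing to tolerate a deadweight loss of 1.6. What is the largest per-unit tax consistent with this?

4

Competitive equilibrium: 50.25 − 3.8q = 37 + 1.2q → q* = 2.65, p* = 40.18.
A tax t gives Δq = t/5 and wedge t, so DWL = t²/10.
t²/10 = 1.6 → t² = 16 → t = 4.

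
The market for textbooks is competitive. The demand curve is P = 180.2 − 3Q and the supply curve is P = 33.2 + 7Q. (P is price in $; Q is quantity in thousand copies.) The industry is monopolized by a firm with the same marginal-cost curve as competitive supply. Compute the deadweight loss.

Competitive equilibrium: 180.2 − 3Q = 33.2 + 7Q → Q* = 14.7, P* = 136.1.
Marginal revenue: MR = 180.2 − 6Q. Set MR = MC: 180.2 − 6Q = 33.2 + 7Q → Q_m = 11.3077.
Price P_m = 180.2 − 3·11.3077 = 146.2769; MC(Q_m) = 33.2 + 7·11.3077 = 112.3539.
Competitive Q* = 14.7, so ΔQ = 3.3923; wedge = 146.2769 − 112.3539 = 33.923.
Welfare loss = ½ × 3.3923 × 33.923 = $57.54 thousand.

$57.54 thousand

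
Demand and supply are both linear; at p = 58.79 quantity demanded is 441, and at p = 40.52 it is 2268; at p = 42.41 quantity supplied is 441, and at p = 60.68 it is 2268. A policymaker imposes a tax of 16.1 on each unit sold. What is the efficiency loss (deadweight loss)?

Demand slope = (40.52 − 58.79)/(2268 − 441) = −0.01, so p = 63.2 − 0.01q.
Supply slope = (60.68 − 42.41)/(2268 − 441) = 0.01, so p = 38 + 0.01q.
Competitive equilibrium: 63.2 − 0.01q = 38 + 0.01q → q* = 1260, p* = 50.6.
With the tax, the buyer price exceeds the seller price by 16.1: (63.2 − 0.01q) − (38 + 0.01q) = 16.1 → q' = 455.
Δq = 1260 − 455 = 805; the wedge equals the tax, 16.1.
The triangle = ½ × 805 × 16.1 = 6480.25.

6480.25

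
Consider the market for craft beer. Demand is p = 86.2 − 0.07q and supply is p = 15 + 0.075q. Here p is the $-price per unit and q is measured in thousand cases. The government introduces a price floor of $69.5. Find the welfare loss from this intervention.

Competitive equilibrium: 86.2 − 0.07q = 15 + 0.075q → q* = 491.03448, p* = 51.82759.
At the floor p = 69.5, quantity demanded = (86.2 − 69.5)/0.07 = 238.57143.
Sellers' marginal cost at q' = 238.57143: 15 + 0.075·238.57143 = 32.89286.
Δq = 491.03448 − 238.57143 = 252.46305; wedge = 69.5 − 32.89286 = 36.60714.
Deadweight loss = ½ × 252.46305 × 36.60714 = $4620.98 thousand.

$4620.98 thousand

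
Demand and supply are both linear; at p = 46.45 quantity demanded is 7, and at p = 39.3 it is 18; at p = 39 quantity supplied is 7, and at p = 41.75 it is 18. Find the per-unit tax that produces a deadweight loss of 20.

Demand slope = (39.3 − 46.45)/(18 − 7) = −0.65, so p = 51 − 0.65q.
Supply slope = (41.75 − 39)/(18 − 7) = 0.25, so p = 37.25 + 0.25q.
Competitive equilibrium: 51 − 0.65q = 37.25 + 0.25q → q* = 15.2778, p* = 41.0694.
A tax t gives Δq = t/0.9 and wedge t, so DWL = t²/1.8.
t²/1.8 = 20 → t² = 36 → t = 6.

6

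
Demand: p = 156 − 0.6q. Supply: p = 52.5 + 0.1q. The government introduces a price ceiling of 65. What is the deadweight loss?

Competitive equilibrium: 156 − 0.6q = 52.5 + 0.1q → q* = 147.8571, p* = 67.2857.
At the ceiling p = 65, quantity supplied = (65 − 52.5)/0.1 = 125.
Willingness to pay at q' = 125: 156 − 0.6·125 = 81.
Δq = 147.8571 − 125 = 22.8571; wedge = 81 − 65 = 16.
Welfare loss = ½ × 22.8571 × 16 = 182.86.

182.86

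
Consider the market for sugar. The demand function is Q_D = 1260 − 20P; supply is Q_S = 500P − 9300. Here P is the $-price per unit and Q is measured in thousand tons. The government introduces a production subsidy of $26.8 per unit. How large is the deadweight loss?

$6906.15 thousand

In inverse form: demand P = 63 − 0.05Q, supply P = 18.6 + 0.002Q.
Competitive equilibrium: 63 − 0.05Q = 18.6 + 0.002Q → Q* = 853.8462, P* = 20.3077.
The subsidy lowers effective supply by 26.8: P = 0.002Q − 8.2.
New quantity: 63 − 0.05Q = 0.002Q − 8.2 → Q' = 1369.2308.
Overproduction ΔQ = 1369.2308 − 853.8462 = 515.3846; wedge = subsidy = 26.8.
DWL = ½ × 515.3846 × 26.8 = $6906.15 thousand.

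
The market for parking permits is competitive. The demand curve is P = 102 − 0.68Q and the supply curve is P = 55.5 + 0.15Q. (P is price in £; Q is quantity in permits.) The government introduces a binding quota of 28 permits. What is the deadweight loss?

£325.92

Competitive equilibrium: 102 − 0.68Q = 55.5 + 0.15Q → Q* = 56.0241, P* = 63.9036.
At Q = 28: demand price = 102 − 0.68·28 = 82.96; supply price = 55.5 + 0.15·28 = 59.7.
ΔQ = 56.0241 − 28 = 28.0241; wedge = 82.96 − 59.7 = 23.26.
Deadweight loss = ½ × 28.0241 × 23.26 = £325.92.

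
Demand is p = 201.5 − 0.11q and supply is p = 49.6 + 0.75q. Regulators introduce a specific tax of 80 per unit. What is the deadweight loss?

3720.93

Competitive equilibrium: 201.5 − 0.11q = 49.6 + 0.75q → q* = 176.6279, p* = 182.0709.
With the tax, the buyer price exceeds the seller price by 80: (201.5 − 0.11q) − (49.6 + 0.75q) = 80 → q' = 83.6047.
Δq = 176.6279 − 83.6047 = 93.0232; the wedge equals the tax, 80.
Welfare loss = ½ × 93.0232 × 80 = 3720.93.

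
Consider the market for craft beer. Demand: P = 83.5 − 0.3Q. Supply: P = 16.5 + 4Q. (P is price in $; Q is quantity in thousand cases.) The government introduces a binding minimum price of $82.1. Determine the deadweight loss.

Competitive equilibrium: 83.5 − 0.3Q = 16.5 + 4Q → Q* = 15.5814, P* = 78.8256.
At the floor P = 82.1, quantity demanded = (83.5 − 82.1)/0.3 = 4.6667.
Sellers' marginal cost at Q' = 4.6667: 16.5 + 4·4.6667 = 35.1668.
ΔQ = 15.5814 − 4.6667 = 10.9147; wedge = 82.1 − 35.1668 = 46.9332.
Deadweight loss = ½ × 10.9147 × 46.9332 = $256.13 thousand.

$256.13 thousand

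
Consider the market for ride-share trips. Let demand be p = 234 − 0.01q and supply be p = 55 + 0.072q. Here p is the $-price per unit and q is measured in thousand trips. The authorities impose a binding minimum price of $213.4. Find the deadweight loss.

Competitive equilibrium: 234 − 0.01q = 55 + 0.072q → q* = 2182.9268, p* = 212.1707.
At the floor p = 213.4, quantity demanded = (234 − 213.4)/0.01 = 2060.
Sellers' marginal cost at q' = 2060: 55 + 0.072·2060 = 203.32.
Δq = 2182.9268 − 2060 = 122.9268; wedge = 213.4 − 203.32 = 10.08.
DWL = ½ × 122.9268 × 10.08 = $619.55 thousand.

$619.55 thousand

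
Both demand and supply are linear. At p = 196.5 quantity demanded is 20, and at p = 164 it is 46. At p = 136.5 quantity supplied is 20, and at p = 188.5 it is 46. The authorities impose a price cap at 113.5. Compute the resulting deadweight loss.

Demand slope = (164 − 196.5)/(46 − 20) = −1.25, so p = 221.5 − 1.25q.
Supply slope = (188.5 − 136.5)/(46 − 20) = 2, so p = 96.5 + 2q.
Competitive equilibrium: 221.5 − 1.25q = 96.5 + 2q → q* = 38.4615, p* = 173.4231.
At the ceiling p = 113.5, quantity supplied = (113.5 − 96.5)/2 = 8.5.
Willingness to pay at q' = 8.5: 221.5 − 1.25·8.5 = 210.875.
Δq = 38.4615 − 8.5 = 29.9615; wedge = 210.875 − 113.5 = 97.375.
Welfare loss = ½ × 29.9615 × 97.375 = 1458.75.

1458.75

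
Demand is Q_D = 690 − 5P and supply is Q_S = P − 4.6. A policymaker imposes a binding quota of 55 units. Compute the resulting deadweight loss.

1892.82

In inverse form: demand P = 138 − 0.2Q, supply P = 4.6 + Q.
Competitive equilibrium: 138 − 0.2Q = 4.6 + Q → Q* = 111.1667, P* = 115.7667.
At Q = 55: demand price = 138 − 0.2·55 = 127; supply price = 4.6 + 1·55 = 59.6.
ΔQ = 111.1667 − 55 = 56.1667; wedge = 127 − 59.6 = 67.4.
Welfare loss = ½ × 56.1667 × 67.4 = 1892.82.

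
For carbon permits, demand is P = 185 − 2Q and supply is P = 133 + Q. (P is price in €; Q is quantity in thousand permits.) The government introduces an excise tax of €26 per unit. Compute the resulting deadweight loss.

€112.67 thousand

Competitive equilibrium: 185 − 2Q = 133 + Q → Q* = 17.3333, P* = 150.3333.
With the tax, the buyer price exceeds the seller price by 26: (185 − 2Q) − (133 + Q) = 26 → Q' = 8.6667.
ΔQ = 17.3333 − 8.6667 = 8.6666; the wedge equals the tax, 26.
DWL = ½ × 8.6666 × 26 = €112.67 thousand.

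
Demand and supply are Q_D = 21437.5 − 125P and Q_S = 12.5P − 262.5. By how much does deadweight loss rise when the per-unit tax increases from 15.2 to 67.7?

In inverse form: demand P = 171.5 − 0.008Q, supply P = 21 + 0.08Q.
Competitive equilibrium: 171.5 − 0.008Q = 21 + 0.08Q → Q* = 1710.2273, P* = 157.8182.
For a per-unit tax t: ΔQ = t/0.088, so DWL = ½·t·(t/0.088) = t²/0.176.
At t = 15.2: DWL = 1312.727. At t = 67.7: DWL = 26041.42.
Increase = 26041.42 − 1312.727 = 24728.69.

24728.69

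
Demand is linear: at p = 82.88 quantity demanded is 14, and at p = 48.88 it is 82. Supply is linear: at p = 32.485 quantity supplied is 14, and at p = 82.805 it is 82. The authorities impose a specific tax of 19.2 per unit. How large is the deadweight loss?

Demand slope = (48.88 − 82.88)/(82 − 14) = −0.5, so p = 89.88 − 0.5q.
Supply slope = (82.805 − 32.485)/(82 − 14) = 0.74, so p = 22.125 + 0.74q.
Competitive equilibrium: 89.88 − 0.5q = 22.125 + 0.74q → q* = 54.64113, p* = 62.55944.
With the tax, the buyer price exceeds the seller price by 19.2: (89.88 − 0.5q) − (22.125 + 0.74q) = 19.2 → q' = 39.15726.
Δq = 54.64113 − 39.15726 = 15.48387; the wedge equals the tax, 19.2.
Deadweight loss = ½ × 15.48387 × 19.2 = 148.65.

148.65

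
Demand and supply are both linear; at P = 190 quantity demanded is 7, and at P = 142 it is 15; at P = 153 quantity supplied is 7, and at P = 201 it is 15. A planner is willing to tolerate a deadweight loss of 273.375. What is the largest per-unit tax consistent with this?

81

Demand slope = (142 − 190)/(15 − 7) = −6, so P = 232 − 6Q.
Supply slope = (201 − 153)/(15 − 7) = 6, so P = 111 + 6Q.
Competitive equilibrium: 232 − 6Q = 111 + 6Q → Q* = 10.0833, P* = 171.5.
A tax t gives ΔQ = t/12 and wedge t, so DWL = t²/24.
t²/24 = 273.375 → t² = 6561 → t = 81.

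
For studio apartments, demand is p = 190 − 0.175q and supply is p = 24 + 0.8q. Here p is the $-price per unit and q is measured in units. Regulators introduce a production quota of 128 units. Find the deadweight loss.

Competitive equilibrium: 190 − 0.175q = 24 + 0.8q → q* = 170.2564, p* = 160.2051.
At q = 128: demand price = 190 − 0.175·128 = 167.6; supply price = 24 + 0.8·128 = 126.4.
Δq = 170.2564 − 128 = 42.2564; wedge = 167.6 − 126.4 = 41.2.
The triangle = ½ × 42.2564 × 41.2 = $870.48.

$870.48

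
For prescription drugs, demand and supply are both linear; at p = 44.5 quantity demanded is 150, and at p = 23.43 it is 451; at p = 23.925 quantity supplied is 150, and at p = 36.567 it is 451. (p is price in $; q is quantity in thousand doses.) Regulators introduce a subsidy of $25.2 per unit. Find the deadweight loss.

Demand slope = (23.43 − 44.5)/(451 − 150) = −0.07, so p = 55 − 0.07q.
Supply slope = (36.567 − 23.925)/(451 − 150) = 0.042, so p = 17.625 + 0.042q.
Competitive equilibrium: 55 − 0.07q = 17.625 + 0.042q → q* = 333.7054, p* = 31.6406.
The subsidy lowers effective supply by 25.2: p = 0.042q − 7.575.
New quantity: 55 − 0.07q = 0.042q − 7.575 → q' = 558.7054.
Overproduction Δq = 558.7054 − 333.7054 = 225; wedge = subsidy = 25.2.
Welfare loss = ½ × 225 × 25.2 = $2835 thousand.

$2835 thousand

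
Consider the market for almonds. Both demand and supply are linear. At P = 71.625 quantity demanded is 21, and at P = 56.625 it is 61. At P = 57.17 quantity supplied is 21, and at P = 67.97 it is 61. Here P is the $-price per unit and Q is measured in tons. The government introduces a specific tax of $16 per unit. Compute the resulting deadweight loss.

$198.45

Demand slope = (56.625 − 71.625)/(61 − 21) = −0.375, so P = 79.5 − 0.375Q.
Supply slope = (67.97 − 57.17)/(61 − 21) = 0.27, so P = 51.5 + 0.27Q.
Competitive equilibrium: 79.5 − 0.375Q = 51.5 + 0.27Q → Q* = 43.4109, P* = 63.2209.
With the tax, the buyer price exceeds the seller price by 16: (79.5 − 0.375Q) − (51.5 + 0.27Q) = 16 → Q' = 18.6047.
ΔQ = 43.4109 − 18.6047 = 24.8062; the wedge equals the tax, 16.
Deadweight loss = ½ × 24.8062 × 16 = $198.45.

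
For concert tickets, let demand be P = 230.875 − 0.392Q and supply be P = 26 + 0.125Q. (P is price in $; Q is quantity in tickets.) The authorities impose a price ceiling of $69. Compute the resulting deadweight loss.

$706.44

Competitive equilibrium: 230.875 − 0.392Q = 26 + 0.125Q → Q* = 396.2766, P* = 75.5346.
At the ceiling P = 69, quantity supplied = (69 − 26)/0.125 = 344.
Willingness to pay at Q' = 344: 230.875 − 0.392·344 = 96.027.
ΔQ = 396.2766 − 344 = 52.2766; wedge = 96.027 − 69 = 27.027.
DWL = ½ × 52.2766 × 27.027 = $706.44.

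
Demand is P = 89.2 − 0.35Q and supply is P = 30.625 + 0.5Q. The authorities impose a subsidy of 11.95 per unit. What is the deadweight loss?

84

Competitive equilibrium: 89.2 − 0.35Q = 30.625 + 0.5Q → Q* = 68.9118, P* = 65.0809.
The subsidy lowers effective supply by 11.95: P = 18.675 + 0.5Q.
New quantity: 89.2 − 0.35Q = 18.675 + 0.5Q → Q' = 82.9706.
Overproduction ΔQ = 82.9706 − 68.9118 = 14.0588; wedge = subsidy = 11.95.
Deadweight loss = ½ × 14.0588 × 11.95 = 84.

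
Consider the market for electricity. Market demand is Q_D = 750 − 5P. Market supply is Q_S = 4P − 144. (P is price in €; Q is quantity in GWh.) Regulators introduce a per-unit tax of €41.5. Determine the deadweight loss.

€1913.61

In inverse form: demand P = 150 − 0.2Q, supply P = 36 + 0.25Q.
Competitive equilibrium: 150 − 0.2Q = 36 + 0.25Q → Q* = 253.3333, P* = 99.3333.
With the tax, the buyer price exceeds the seller price by 41.5: (150 − 0.2Q) − (36 + 0.25Q) = 41.5 → Q' = 161.1111.
ΔQ = 253.3333 − 161.1111 = 92.2222; the wedge equals the tax, 41.5.
Welfare loss = ½ × 92.2222 × 41.5 = €1913.61.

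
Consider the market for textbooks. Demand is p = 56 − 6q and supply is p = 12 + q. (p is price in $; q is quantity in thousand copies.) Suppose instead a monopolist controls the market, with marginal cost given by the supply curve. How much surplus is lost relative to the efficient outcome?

Competitive equilibrium: 56 − 6q = 12 + q → q* = 6.2857, p* = 18.2857.
Marginal revenue: MR = 56 − 12q. Set MR = MC: 56 − 12q = 12 + q → q_m = 3.3846.
Price p_m = 56 − 6·3.3846 = 35.6924; MC(q_m) = 12 + 1·3.3846 = 15.3846.
Competitive q* = 6.2857, so Δq = 2.9011; wedge = 35.6924 − 15.3846 = 20.3078.
DWL = ½ × 2.9011 × 20.3078 = $29.46 thousand.

$29.46 thousand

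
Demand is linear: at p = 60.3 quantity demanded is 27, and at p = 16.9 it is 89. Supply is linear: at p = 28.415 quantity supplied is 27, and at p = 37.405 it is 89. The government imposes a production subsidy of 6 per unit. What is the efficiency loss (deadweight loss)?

21.30

Demand slope = (16.9 − 60.3)/(89 − 27) = −0.7, so p = 79.2 − 0.7q.
Supply slope = (37.405 − 28.415)/(89 − 27) = 0.145, so p = 24.5 + 0.145q.
Competitive equilibrium: 79.2 − 0.7q = 24.5 + 0.145q → q* = 64.7337, p* = 33.8864.
The subsidy lowers effective supply by 6: p = 18.5 + 0.145q.
New quantity: 79.2 − 0.7q = 18.5 + 0.145q → q' = 71.8343.
Overproduction Δq = 71.8343 − 64.7337 = 7.1006; wedge = subsidy = 6.
Deadweight loss = ½ × 7.1006 × 6 = 21.30.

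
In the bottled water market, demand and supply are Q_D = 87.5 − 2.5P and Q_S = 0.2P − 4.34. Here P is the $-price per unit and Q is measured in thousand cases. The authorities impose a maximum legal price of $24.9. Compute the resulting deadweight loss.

$8.97 thousand

In inverse form: demand P = 35 − 0.4Q, supply P = 21.7 + 5Q.
Competitive equilibrium: 35 − 0.4Q = 21.7 + 5Q → Q* = 2.463, P* = 34.0148.
At the ceiling P = 24.9, quantity supplied = (24.9 − 21.7)/5 = 0.64.
Willingness to pay at Q' = 0.64: 35 − 0.4·0.64 = 34.744.
ΔQ = 2.463 − 0.64 = 1.823; wedge = 34.744 − 24.9 = 9.844.
The triangle = ½ × 1.823 × 9.844 = $8.97 thousand.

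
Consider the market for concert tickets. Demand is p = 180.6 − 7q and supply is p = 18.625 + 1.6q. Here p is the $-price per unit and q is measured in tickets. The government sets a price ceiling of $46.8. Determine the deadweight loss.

$6.45

Competitive equilibrium: 180.6 − 7q = 18.625 + 1.6q → q* = 18.8343, p* = 48.7599.
At the ceiling p = 46.8, quantity supplied = (46.8 − 18.625)/1.6 = 17.6094.
Willingness to pay at q' = 17.6094: 180.6 − 7·17.6094 = 57.3342.
Δq = 18.8343 − 17.6094 = 1.2249; wedge = 57.3342 − 46.8 = 10.5342.
Deadweight loss = ½ × 1.2249 × 10.5342 = $6.45.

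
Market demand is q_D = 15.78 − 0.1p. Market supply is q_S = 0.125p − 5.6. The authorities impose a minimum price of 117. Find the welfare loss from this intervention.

43.47

In inverse form: demand p = 157.8 − 10q, supply p = 44.8 + 8q.
Competitive equilibrium: 157.8 − 10q = 44.8 + 8q → q* = 6.2778, p* = 95.0222.
At the floor p = 117, quantity demanded = (157.8 − 117)/10 = 4.08.
Sellers' marginal cost at q' = 4.08: 44.8 + 8·4.08 = 77.44.
Δq = 6.2778 − 4.08 = 2.1978; wedge = 117 − 77.44 = 39.56.
Welfare loss = ½ × 2.1978 × 39.56 = 43.47.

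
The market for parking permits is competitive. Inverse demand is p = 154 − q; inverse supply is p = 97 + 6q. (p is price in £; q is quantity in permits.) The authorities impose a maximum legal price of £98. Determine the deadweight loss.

Competitive equilibrium: 154 − q = 97 + 6q → q* = 8.1429, p* = 145.8571.
At the ceiling p = 98, quantity supplied = (98 − 97)/6 = 0.1667.
Willingness to pay at q' = 0.1667: 154 − 1·0.1667 = 153.8333.
Δq = 8.1429 − 0.1667 = 7.9762; wedge = 153.8333 − 98 = 55.8333.
Welfare loss = ½ × 7.9762 × 55.8333 = £222.67.

£222.67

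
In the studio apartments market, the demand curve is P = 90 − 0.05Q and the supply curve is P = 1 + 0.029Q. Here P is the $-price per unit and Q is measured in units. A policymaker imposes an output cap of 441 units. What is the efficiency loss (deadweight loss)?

Competitive equilibrium: 90 − 0.05Q = 1 + 0.029Q → Q* = 1126.5823, P* = 33.6709.
At Q = 441: demand price = 90 − 0.05·441 = 67.95; supply price = 1 + 0.029·441 = 13.789.
ΔQ = 1126.5823 − 441 = 685.5823; wedge = 67.95 − 13.789 = 54.161.
DWL = ½ × 685.5823 × 54.161 = $18565.91.

$18565.91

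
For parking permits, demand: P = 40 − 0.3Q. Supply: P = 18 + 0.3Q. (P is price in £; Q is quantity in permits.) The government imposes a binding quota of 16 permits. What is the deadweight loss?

£128.13

Competitive equilibrium: 40 − 0.3Q = 18 + 0.3Q → Q* = 36.6667, P* = 29.
At Q = 16: demand price = 40 − 0.3·16 = 35.2; supply price = 18 + 0.3·16 = 22.8.
ΔQ = 36.6667 − 16 = 20.6667; wedge = 35.2 − 22.8 = 12.4.
The triangle = ½ × 20.6667 × 12.4 = £128.13.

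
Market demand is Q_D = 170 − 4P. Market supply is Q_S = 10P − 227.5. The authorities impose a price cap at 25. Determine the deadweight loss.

201.45

In inverse form: demand P = 42.5 − 0.25Q, supply P = 22.75 + 0.1Q.
Competitive equilibrium: 42.5 − 0.25Q = 22.75 + 0.1Q → Q* = 56.4286, P* = 28.3929.
At the ceiling P = 25, quantity supplied = (25 − 22.75)/0.1 = 22.5.
Willingness to pay at Q' = 22.5: 42.5 − 0.25·22.5 = 36.875.
ΔQ = 56.4286 − 22.5 = 33.9286; wedge = 36.875 − 25 = 11.875.
Welfare loss = ½ × 33.9286 × 11.875 = 201.45.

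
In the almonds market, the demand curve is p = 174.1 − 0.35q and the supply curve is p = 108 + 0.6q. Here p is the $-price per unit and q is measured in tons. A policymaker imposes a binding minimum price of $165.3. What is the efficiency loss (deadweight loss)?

$937.92

Competitive equilibrium: 174.1 − 0.35q = 108 + 0.6q → q* = 69.5789, p* = 149.7474.
At the floor p = 165.3, quantity demanded = (174.1 − 165.3)/0.35 = 25.1429.
Sellers' marginal cost at q' = 25.1429: 108 + 0.6·25.1429 = 123.0857.
Δq = 69.5789 − 25.1429 = 44.436; wedge = 165.3 − 123.0857 = 42.2143.
Deadweight loss = ½ × 44.436 × 42.2143 = $937.92.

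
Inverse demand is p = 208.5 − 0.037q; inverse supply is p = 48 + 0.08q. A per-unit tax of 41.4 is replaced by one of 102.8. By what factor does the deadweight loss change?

6.166

Competitive equilibrium: 208.5 − 0.037q = 48 + 0.08q → q* = 1371.7949, p* = 157.7436.
For a per-unit tax t: Δq = t/0.117, so DWL = ½·t·(t/0.117) = t²/0.234.
At t = 41.4: DWL = 7324.615. At t = 102.8: DWL = 45161.709.
Ratio = (102.8/41.4)² = 6.166.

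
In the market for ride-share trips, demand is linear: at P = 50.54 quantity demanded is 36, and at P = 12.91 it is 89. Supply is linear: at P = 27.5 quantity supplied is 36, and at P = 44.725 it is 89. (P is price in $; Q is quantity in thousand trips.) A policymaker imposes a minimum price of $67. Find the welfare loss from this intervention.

Demand slope = (12.91 − 50.54)/(89 − 36) = −0.71, so P = 76.1 − 0.71Q.
Supply slope = (44.725 − 27.5)/(89 − 36) = 0.325, so P = 15.8 + 0.325Q.
Competitive equilibrium: 76.1 − 0.71Q = 15.8 + 0.325Q → Q* = 58.2609, P* = 34.7348.
At the floor P = 67, quantity demanded = (76.1 − 67)/0.71 = 12.8169.
Sellers' marginal cost at Q' = 12.8169: 15.8 + 0.325·12.8169 = 19.9655.
ΔQ = 58.2609 − 12.8169 = 45.444; wedge = 67 − 19.9655 = 47.0345.
DWL = ½ × 45.444 × 47.0345 = $1068.72 thousand.

$1068.72 thousand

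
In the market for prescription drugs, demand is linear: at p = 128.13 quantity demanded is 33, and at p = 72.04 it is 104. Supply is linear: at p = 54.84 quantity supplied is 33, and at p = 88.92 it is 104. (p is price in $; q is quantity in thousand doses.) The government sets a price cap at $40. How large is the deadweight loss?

$4987.57 thousand

Demand slope = (72.04 − 128.13)/(104 − 33) = −0.79, so p = 154.2 − 0.79q.
Supply slope = (88.92 − 54.84)/(104 − 33) = 0.48, so p = 39 + 0.48q.
Competitive equilibrium: 154.2 − 0.79q = 39 + 0.48q → q* = 90.708661, p* = 82.540157.
At the ceiling p = 40, quantity supplied = (40 − 39)/0.48 = 2.083333.
Willingness to pay at q' = 2.083333: 154.2 − 0.79·2.083333 = 152.554167.
Δq = 90.708661 − 2.083333 = 88.625328; wedge = 152.554167 − 40 = 112.554167.
DWL = ½ × 88.625328 × 112.554167 = $4987.57 thousand.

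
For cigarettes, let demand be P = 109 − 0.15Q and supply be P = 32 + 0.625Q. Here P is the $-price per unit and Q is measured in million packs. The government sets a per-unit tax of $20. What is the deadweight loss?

Competitive equilibrium: 109 − 0.15Q = 32 + 0.625Q → Q* = 99.3548, P* = 94.0968.
With the tax, the buyer price exceeds the seller price by 20: (109 − 0.15Q) − (32 + 0.625Q) = 20 → Q' = 73.5484.
ΔQ = 99.3548 − 73.5484 = 25.8064; the wedge equals the tax, 20.
The triangle = ½ × 25.8064 × 20 = $258.06 million.

$258.06 million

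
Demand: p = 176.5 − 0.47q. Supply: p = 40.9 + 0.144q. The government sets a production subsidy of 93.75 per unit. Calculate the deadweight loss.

7157.22

Competitive equilibrium: 176.5 − 0.47q = 40.9 + 0.144q → q* = 220.8469, p* = 72.702.
The subsidy lowers effective supply by 93.75: p = 0.144q − 52.85.
New quantity: 176.5 − 0.47q = 0.144q − 52.85 → q' = 373.5342.
Overproduction Δq = 373.5342 − 220.8469 = 152.6873; wedge = subsidy = 93.75.
DWL = ½ × 152.6873 × 93.75 = 7157.22.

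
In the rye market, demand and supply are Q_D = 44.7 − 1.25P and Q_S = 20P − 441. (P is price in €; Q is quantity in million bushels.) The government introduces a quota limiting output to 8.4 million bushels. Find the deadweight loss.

€25.39 million

In inverse form: demand P = 35.76 − 0.8Q, supply P = 22.05 + 0.05Q.
Competitive equilibrium: 35.76 − 0.8Q = 22.05 + 0.05Q → Q* = 16.1294, P* = 22.8565.
At Q = 8.4: demand price = 35.76 − 0.8·8.4 = 29.04; supply price = 22.05 + 0.05·8.4 = 22.47.
ΔQ = 16.1294 − 8.4 = 7.7294; wedge = 29.04 − 22.47 = 6.57.
The triangle = ½ × 7.7294 × 6.57 = €25.39 million.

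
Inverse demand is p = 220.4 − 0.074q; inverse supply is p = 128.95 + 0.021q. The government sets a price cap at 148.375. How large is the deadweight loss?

67.27

Competitive equilibrium: 220.4 − 0.074q = 128.95 + 0.021q → q* = 962.6316, p* = 149.1653.
At the ceiling p = 148.375, quantity supplied = (148.375 − 128.95)/0.021 = 925.
Willingness to pay at q' = 925: 220.4 − 0.074·925 = 151.95.
Δq = 962.6316 − 925 = 37.6316; wedge = 151.95 − 148.375 = 3.575.
Deadweight loss = ½ × 37.6316 × 3.575 = 67.27.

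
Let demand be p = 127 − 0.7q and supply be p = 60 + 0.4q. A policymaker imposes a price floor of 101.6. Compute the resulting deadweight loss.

333.47

Competitive equilibrium: 127 − 0.7q = 60 + 0.4q → q* = 60.9091, p* = 84.3636.
At the floor p = 101.6, quantity demanded = (127 − 101.6)/0.7 = 36.2857.
Sellers' marginal cost at q' = 36.2857: 60 + 0.4·36.2857 = 74.5143.
Δq = 60.9091 − 36.2857 = 24.6234; wedge = 101.6 − 74.5143 = 27.0857.
Welfare loss = ½ × 24.6234 × 27.0857 = 333.47.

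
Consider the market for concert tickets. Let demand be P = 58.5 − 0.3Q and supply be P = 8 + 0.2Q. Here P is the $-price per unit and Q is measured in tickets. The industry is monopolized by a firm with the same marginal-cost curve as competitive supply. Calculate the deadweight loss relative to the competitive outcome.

$358.63

Competitive equilibrium: 58.5 − 0.3Q = 8 + 0.2Q → Q* = 101, P* = 28.2.
Marginal revenue: MR = 58.5 − 0.6Q. Set MR = MC: 58.5 − 0.6Q = 8 + 0.2Q → Q_m = 63.125.
Price P_m = 58.5 − 0.3·63.125 = 39.5625; MC(Q_m) = 8 + 0.2·63.125 = 20.625.
Competitive Q* = 101, so ΔQ = 37.875; wedge = 39.5625 − 20.625 = 18.9375.
The triangle = ½ × 37.875 × 18.9375 = $358.63.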